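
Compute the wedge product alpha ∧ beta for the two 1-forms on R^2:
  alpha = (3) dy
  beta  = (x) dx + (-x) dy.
alpha ∧ beta = (-3*x) dx ∧ dy

Distribute the wedge, using dx_i ∧ dx_j = -dx_j ∧ dx_i and dx_i ∧ dx_i = 0. For each pair (i, j) with i < j, the coefficient of dx_i ∧ dx_j in alpha ∧ beta is (alpha_i * beta_j - alpha_j * beta_i). Collecting: alpha ∧ beta = (-3*x) dx ∧ dy.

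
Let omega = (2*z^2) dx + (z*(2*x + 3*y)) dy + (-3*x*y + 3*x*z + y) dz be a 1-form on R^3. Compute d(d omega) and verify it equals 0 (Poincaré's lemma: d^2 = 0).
d(d omega) = 0

Step 1: d omega = sum_{i<j} (∂f_j/∂x_i - ∂f_i/∂x_j) dx_i ∧ dx_j:
  coeff of dx ∧ dy: 2*z
  coeff of dx ∧ dz: -3*y - z
  coeff of dy ∧ dz: -5*x - 3*y + 1
Step 2: Apply d again to each 2-form coefficient. The only possible 3-form in R^3 is dx ∧ dy ∧ dz, with coefficient
  ∂(coeff of dy∧dz)/∂x - ∂(coeff of dx∧dz)/∂y + ∂(coeff of dx∧dy)/∂z
  = ∂/∂x (-5*x - 3*y + 1) - ∂/∂y (-3*y - z) + ∂/∂z (2*z).
Each of these terms simplifies to sums of mixed partials that cancel in pairs. The result is 0 (by equality of mixed partials for smooth functions — Schwarz / Clairaut).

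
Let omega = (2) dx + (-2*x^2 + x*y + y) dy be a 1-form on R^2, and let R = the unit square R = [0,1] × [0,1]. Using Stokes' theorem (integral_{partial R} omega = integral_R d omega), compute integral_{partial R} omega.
integral_(partial R) omega = -3/2

Stokes: integral_partial_R omega = integral_R d omega with d omega = (∂Q/∂x - ∂P/∂y) dx ∧ dy.
  ∂Q/∂x = -4*x + y
  ∂P/∂y = 0
  integrand = ∂Q/∂x - ∂P/∂y = -4*x + y.
Integrating over R: integral_0^1 integral_0^1 (-4*x + y) dx dy = -3/2.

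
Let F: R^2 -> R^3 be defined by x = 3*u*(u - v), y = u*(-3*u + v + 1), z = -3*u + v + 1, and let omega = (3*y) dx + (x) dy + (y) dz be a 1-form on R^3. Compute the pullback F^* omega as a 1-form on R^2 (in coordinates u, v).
F^* omega = (3*u*(-24*u^2 + 22*u*v + 10*u - 4*v^2 - 5*v - 1)) du + (u*(30*u^2 - 12*u*v - 12*u + v + 1)) dv

Using F^*(f dg) = (f ∘ F) d(g ∘ F), substitute each coordinate x_i by F_i(u, v) in f_i, and replace dx_i by d F_i = (∂F_i/∂u) du + (∂F_i/∂v) dv.
  For the x component: f_1(F) = 3*u*(-3*u + v + 1); d F_1 = (6*u - 3*v) du + (-3*u) dv
  For the y component: f_2(F) = 3*u*(u - v); d F_2 = (-6*u + v + 1) du + (u) dv
  For the z component: f_3(F) = u*(-3*u + v + 1); d F_3 = (-3) du + (1) dv
Combining and collecting du, dv coefficients:
  coeff of du: 3*u*(-24*u^2 + 22*u*v + 10*u - 4*v^2 - 5*v - 1)
  coeff of dv: u*(30*u^2 - 12*u*v - 12*u + v + 1)
F^* omega = (3*u*(-24*u^2 + 22*u*v + 10*u - 4*v^2 - 5*v - 1)) du + (u*(30*u^2 - 12*u*v - 12*u + v + 1)) dv.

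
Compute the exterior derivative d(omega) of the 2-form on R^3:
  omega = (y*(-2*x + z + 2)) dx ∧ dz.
d(omega) = (2*x - z - 2) dx ∧ dy ∧ dz

For a 2-form omega = sum_{i<j} g_{ij} dx_i ∧ dx_j, the exterior derivative is
  d(omega) = sum_{i<j} d(g_{ij}) ∧ dx_i ∧ dx_j = sum_{i<j, k} (∂g_{ij}/∂x_k) dx_k ∧ dx_i ∧ dx_j.
Expand each term, using dx_k ∧ dx_i ∧ dx_j = sgn(permutation) dx_{(a)} ∧ dx_{(b)} ∧ dx_{(c)} with (a < b < c) sorted:
  d(y*(-2*x + z + 2)) includes (∂/∂y)(y*(-2*x + z + 2)) dy = (-2*x + z + 2) dy, which multiplied by dx ∧ dz gives (2*x - z - 2) dx ∧ dy ∧ dz
Collecting like 3-forms: d(omega) = (2*x - z - 2) dx ∧ dy ∧ dz.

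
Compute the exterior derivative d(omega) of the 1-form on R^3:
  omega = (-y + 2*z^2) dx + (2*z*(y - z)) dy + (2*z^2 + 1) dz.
d(omega) = (1) dx ∧ dy + (-4*z) dx ∧ dz + (-2*y + 4*z) dy ∧ dz

For a 1-form omega = sum_i f_i dx_i, the exterior derivative is
  d(omega) = sum_{i < j} (∂f_j/∂x_i - ∂f_i/∂x_j) dx_i ∧ dx_j.
  coefficient of dx ∧ dy: ∂f_2/∂x - ∂f_1/∂y = ∂(2*z*(y - z))/∂x - ∂(-y + 2*z^2)/∂y = 1
  coefficient of dx ∧ dz: ∂f_3/∂x - ∂f_1/∂z = ∂(2*z^2 + 1)/∂x - ∂(-y + 2*z^2)/∂z = -4*z
  coefficient of dy ∧ dz: ∂f_3/∂y - ∂f_2/∂z = ∂(2*z^2 + 1)/∂y - ∂(2*z*(y - z))/∂z = -2*y + 4*z
Assembling: d(omega) = (1) dx ∧ dy + (-4*z) dx ∧ dz + (-2*y + 4*z) dy ∧ dz.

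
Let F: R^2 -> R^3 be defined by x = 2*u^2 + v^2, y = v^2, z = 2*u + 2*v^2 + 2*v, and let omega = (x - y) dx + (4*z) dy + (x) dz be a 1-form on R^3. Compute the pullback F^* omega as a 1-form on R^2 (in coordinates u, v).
F^* omega = (8*u^3 + 4*u^2 + 2*v^2) du + (12*u^2*v + 4*u^2 + 16*u*v + 20*v^3 + 18*v^2) dv

Using F^*(f dg) = (f ∘ F) d(g ∘ F), substitute each coordinate x_i by F_i(u, v) in f_i, and replace dx_i by d F_i = (∂F_i/∂u) du + (∂F_i/∂v) dv.
  For the x component: f_1(F) = 2*u^2; d F_1 = (4*u) du + (2*v) dv
  For the y component: f_2(F) = 8*u + 8*v^2 + 8*v; d F_2 = (0) du + (2*v) dv
  For the z component: f_3(F) = 2*u^2 + v^2; d F_3 = (2) du + (4*v + 2) dv
Combining and collecting du, dv coefficients:
  coeff of du: 8*u^3 + 4*u^2 + 2*v^2
  coeff of dv: 12*u^2*v + 4*u^2 + 16*u*v + 20*v^3 + 18*v^2
F^* omega = (8*u^3 + 4*u^2 + 2*v^2) du + (12*u^2*v + 4*u^2 + 16*u*v + 20*v^3 + 18*v^2) dv.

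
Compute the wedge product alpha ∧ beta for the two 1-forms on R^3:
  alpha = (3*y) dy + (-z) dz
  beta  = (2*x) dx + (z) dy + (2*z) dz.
alpha ∧ beta = (-6*x*y) dx ∧ dy + (z*(6*y + z)) dy ∧ dz + (2*x*z) dx ∧ dz

Distribute the wedge, using dx_i ∧ dx_j = -dx_j ∧ dx_i and dx_i ∧ dx_i = 0. For each pair (i, j) with i < j, the coefficient of dx_i ∧ dx_j in alpha ∧ beta is (alpha_i * beta_j - alpha_j * beta_i). Collecting: alpha ∧ beta = (-6*x*y) dx ∧ dy + (z*(6*y + z)) dy ∧ dz + (2*x*z) dx ∧ dz.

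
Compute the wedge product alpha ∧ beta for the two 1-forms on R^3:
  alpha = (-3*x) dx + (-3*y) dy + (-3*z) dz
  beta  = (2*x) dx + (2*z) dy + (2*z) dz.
alpha ∧ beta = (6*x*(y - z)) dx ∧ dy + (6*z*(-y + z)) dy ∧ dz

Distribute the wedge, using dx_i ∧ dx_j = -dx_j ∧ dx_i and dx_i ∧ dx_i = 0. For each pair (i, j) with i < j, the coefficient of dx_i ∧ dx_j in alpha ∧ beta is (alpha_i * beta_j - alpha_j * beta_i). Collecting: alpha ∧ beta = (6*x*(y - z)) dx ∧ dy + (6*z*(-y + z)) dy ∧ dz.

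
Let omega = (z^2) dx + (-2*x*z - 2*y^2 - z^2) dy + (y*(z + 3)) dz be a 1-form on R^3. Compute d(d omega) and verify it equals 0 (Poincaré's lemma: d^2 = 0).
d(d omega) = 0

Step 1: d omega = sum_{i<j} (∂f_j/∂x_i - ∂f_i/∂x_j) dx_i ∧ dx_j:
  coeff of dx ∧ dy: -2*z
  coeff of dx ∧ dz: -2*z
  coeff of dy ∧ dz: 2*x + 3*z + 3
Step 2: Apply d again to each 2-form coefficient. The only possible 3-form in R^3 is dx ∧ dy ∧ dz, with coefficient
  ∂(coeff of dy∧dz)/∂x - ∂(coeff of dx∧dz)/∂y + ∂(coeff of dx∧dy)/∂z
  = ∂/∂x (2*x + 3*z + 3) - ∂/∂y (-2*z) + ∂/∂z (-2*z).
Each of these terms simplifies to sums of mixed partials that cancel in pairs. The result is 0 (by equality of mixed partials for smooth functions — Schwarz / Clairaut).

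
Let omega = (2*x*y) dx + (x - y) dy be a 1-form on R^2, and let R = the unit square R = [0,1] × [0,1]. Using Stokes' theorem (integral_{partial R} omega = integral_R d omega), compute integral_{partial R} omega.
integral_(partial R) omega = 0

Stokes: integral_partial_R omega = integral_R d omega with d omega = (∂Q/∂x - ∂P/∂y) dx ∧ dy.
  ∂Q/∂x = 1
  ∂P/∂y = 2*x
  integrand = ∂Q/∂x - ∂P/∂y = 1 - 2*x.
Integrating over R: integral_0^1 integral_0^1 (1 - 2*x) dx dy = 0.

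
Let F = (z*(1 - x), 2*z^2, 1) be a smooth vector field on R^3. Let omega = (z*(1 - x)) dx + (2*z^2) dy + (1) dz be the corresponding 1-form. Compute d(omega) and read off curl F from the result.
d(omega) = (-4*z) dy ∧ dz + (1 - x) dz ∧ dx + (0) dx ∧ dy; curl F = (-4*z, 1 - x, 0)

d omega = sum_{i<j} (∂f_j/∂x_i - ∂f_i/∂x_j) dx_i ∧ dx_j. Under the identification (dy ∧ dz, dz ∧ dx, dx ∧ dy) ↔ (e_x, e_y, e_z), the coefficients are exactly the components of curl F. Compute:
  ∂R/∂y - ∂Q/∂z = (0) - (4*z) = -4*z
  ∂P/∂z - ∂R/∂x = (1 - x) - (0) = 1 - x
  ∂Q/∂x - ∂P/∂y = (0) - (0) = 0.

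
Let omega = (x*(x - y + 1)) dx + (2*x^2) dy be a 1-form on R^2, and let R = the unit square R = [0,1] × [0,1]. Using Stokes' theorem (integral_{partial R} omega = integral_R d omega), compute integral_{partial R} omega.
integral_(partial R) omega = 5/2

Stokes: integral_partial_R omega = integral_R d omega with d omega = (∂Q/∂x - ∂P/∂y) dx ∧ dy.
  ∂Q/∂x = 4*x
  ∂P/∂y = -x
  integrand = ∂Q/∂x - ∂P/∂y = 5*x.
Integrating over R: integral_0^1 integral_0^1 (5*x) dx dy = 5/2.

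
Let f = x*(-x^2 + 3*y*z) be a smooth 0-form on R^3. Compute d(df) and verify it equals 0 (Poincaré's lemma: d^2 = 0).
d(df) = 0

Step 1: df = sum_i (∂f/∂x_i) dx_i = (-3*x^2 + 3*y*z) dx + (3*x*z) dy + (3*x*y) dz.
Step 2: Apply d again. Using the 1-form formula, the coefficient of dx ∧ dy in d(df) is ∂^2 f/∂x ∂y - ∂^2 f/∂y ∂x = (3*z) - (3*z) = 0 (equality of mixed partials for smooth f).
Similarly for dx ∧ dz and dy ∧ dz — all coefficients vanish. So d(df) = 0.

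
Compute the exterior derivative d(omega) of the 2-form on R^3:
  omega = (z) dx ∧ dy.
d(omega) = (1) dx ∧ dy ∧ dz

For a 2-form omega = sum_{i<j} g_{ij} dx_i ∧ dx_j, the exterior derivative is
  d(omega) = sum_{i<j} d(g_{ij}) ∧ dx_i ∧ dx_j = sum_{i<j, k} (∂g_{ij}/∂x_k) dx_k ∧ dx_i ∧ dx_j.
Expand each term, using dx_k ∧ dx_i ∧ dx_j = sgn(permutation) dx_{(a)} ∧ dx_{(b)} ∧ dx_{(c)} with (a < b < c) sorted:
  d(z) includes (∂/∂z)(z) dz = (1) dz, which multiplied by dx ∧ dy gives (1) dx ∧ dy ∧ dz
Collecting like 3-forms: d(omega) = (1) dx ∧ dy ∧ dz.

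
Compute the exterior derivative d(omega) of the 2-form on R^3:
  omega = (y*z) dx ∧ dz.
d(omega) = (-z) dx ∧ dy ∧ dz

For a 2-form omega = sum_{i<j} g_{ij} dx_i ∧ dx_j, the exterior derivative is
  d(omega) = sum_{i<j} d(g_{ij}) ∧ dx_i ∧ dx_j = sum_{i<j, k} (∂g_{ij}/∂x_k) dx_k ∧ dx_i ∧ dx_j.
Expand each term, using dx_k ∧ dx_i ∧ dx_j = sgn(permutation) dx_{(a)} ∧ dx_{(b)} ∧ dx_{(c)} with (a < b < c) sorted:
  d(y*z) includes (∂/∂y)(y*z) dy = (z) dy, which multiplied by dx ∧ dz gives (-z) dx ∧ dy ∧ dz
Collecting like 3-forms: d(omega) = (-z) dx ∧ dy ∧ dz.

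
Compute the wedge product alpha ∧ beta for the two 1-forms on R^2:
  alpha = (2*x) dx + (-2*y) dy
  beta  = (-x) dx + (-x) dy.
alpha ∧ beta = (-2*x*(x + y)) dx ∧ dy

Distribute the wedge, using dx_i ∧ dx_j = -dx_j ∧ dx_i and dx_i ∧ dx_i = 0. For each pair (i, j) with i < j, the coefficient of dx_i ∧ dx_j in alpha ∧ beta is (alpha_i * beta_j - alpha_j * beta_i). Collecting: alpha ∧ beta = (-2*x*(x + y)) dx ∧ dy.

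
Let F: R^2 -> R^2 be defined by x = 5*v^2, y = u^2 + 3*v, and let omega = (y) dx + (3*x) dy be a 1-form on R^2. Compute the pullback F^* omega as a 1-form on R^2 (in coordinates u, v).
F^* omega = (30*u*v^2) du + (5*v*(2*u^2 + 15*v)) dv

Using F^*(f dg) = (f ∘ F) d(g ∘ F), substitute each coordinate x_i by F_i(u, v) in f_i, and replace dx_i by d F_i = (∂F_i/∂u) du + (∂F_i/∂v) dv.
  For the x component: f_1(F) = u^2 + 3*v; d F_1 = (0) du + (10*v) dv
  For the y component: f_2(F) = 15*v^2; d F_2 = (2*u) du + (3) dv
Combining and collecting du, dv coefficients:
  coeff of du: 30*u*v^2
  coeff of dv: 5*v*(2*u^2 + 15*v)
F^* omega = (30*u*v^2) du + (5*v*(2*u^2 + 15*v)) dv.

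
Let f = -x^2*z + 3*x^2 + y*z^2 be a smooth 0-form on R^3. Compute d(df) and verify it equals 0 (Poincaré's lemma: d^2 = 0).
d(df) = 0

Step 1: df = sum_i (∂f/∂x_i) dx_i = (2*x*(3 - z)) dx + (z^2) dy + (-x^2 + 2*y*z) dz.
Step 2: Apply d again. Using the 1-form formula, the coefficient of dx ∧ dy in d(df) is ∂^2 f/∂x ∂y - ∂^2 f/∂y ∂x = (0) - (0) = 0 (equality of mixed partials for smooth f).
Similarly for dx ∧ dz and dy ∧ dz — all coefficients vanish. So d(df) = 0.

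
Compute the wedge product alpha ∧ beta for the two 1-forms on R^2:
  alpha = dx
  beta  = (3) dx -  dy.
alpha ∧ beta = (-1) dx ∧ dy

Distribute the wedge, using dx_i ∧ dx_j = -dx_j ∧ dx_i and dx_i ∧ dx_i = 0. For each pair (i, j) with i < j, the coefficient of dx_i ∧ dx_j in alpha ∧ beta is (alpha_i * beta_j - alpha_j * beta_i). Collecting: alpha ∧ beta = (-1) dx ∧ dy.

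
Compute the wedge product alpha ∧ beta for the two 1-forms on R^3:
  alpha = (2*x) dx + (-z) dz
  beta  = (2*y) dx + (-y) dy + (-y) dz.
alpha ∧ beta = (-2*x*y) dx ∧ dy + (2*y*(-x + z)) dx ∧ dz + (-y*z) dy ∧ dz

Distribute the wedge, using dx_i ∧ dx_j = -dx_j ∧ dx_i and dx_i ∧ dx_i = 0. For each pair (i, j) with i < j, the coefficient of dx_i ∧ dx_j in alpha ∧ beta is (alpha_i * beta_j - alpha_j * beta_i). Collecting: alpha ∧ beta = (-2*x*y) dx ∧ dy + (2*y*(-x + z)) dx ∧ dz + (-y*z) dy ∧ dz.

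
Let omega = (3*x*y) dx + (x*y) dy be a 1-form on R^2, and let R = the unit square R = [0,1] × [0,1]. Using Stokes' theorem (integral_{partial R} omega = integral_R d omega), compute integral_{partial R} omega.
integral_(partial R) omega = -1

Stokes: integral_partial_R omega = integral_R d omega with d omega = (∂Q/∂x - ∂P/∂y) dx ∧ dy.
  ∂Q/∂x = y
  ∂P/∂y = 3*x
  integrand = ∂Q/∂x - ∂P/∂y = -3*x + y.
Integrating over R: integral_0^1 integral_0^1 (-3*x + y) dx dy = -1.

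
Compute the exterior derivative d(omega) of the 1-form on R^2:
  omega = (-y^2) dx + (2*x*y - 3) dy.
d(omega) = (4*y) dx ∧ dy

For a 1-form omega = sum_i f_i dx_i, the exterior derivative is
  d(omega) = sum_{i < j} (∂f_j/∂x_i - ∂f_i/∂x_j) dx_i ∧ dx_j.
  coefficient of dx ∧ dy: ∂f_2/∂x - ∂f_1/∂y = ∂(2*x*y - 3)/∂x - ∂(-y^2)/∂y = 4*y
Assembling: d(omega) = (4*y) dx ∧ dy.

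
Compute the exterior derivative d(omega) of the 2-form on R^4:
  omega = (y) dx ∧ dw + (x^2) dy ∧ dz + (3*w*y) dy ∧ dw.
d(omega) = (-1) dx ∧ dy ∧ dw + (2*x) dx ∧ dy ∧ dz

For a 2-form omega = sum_{i<j} g_{ij} dx_i ∧ dx_j, the exterior derivative is
  d(omega) = sum_{i<j} d(g_{ij}) ∧ dx_i ∧ dx_j = sum_{i<j, k} (∂g_{ij}/∂x_k) dx_k ∧ dx_i ∧ dx_j.
Expand each term, using dx_k ∧ dx_i ∧ dx_j = sgn(permutation) dx_{(a)} ∧ dx_{(b)} ∧ dx_{(c)} with (a < b < c) sorted:
  d(y) includes (∂/∂y)(y) dy = (1) dy, which multiplied by dx ∧ dw gives (-1) dx ∧ dy ∧ dw
  d(x^2) includes (∂/∂x)(x^2) dx = (2*x) dx, which multiplied by dy ∧ dz gives (2*x) dx ∧ dy ∧ dz
Collecting like 3-forms: d(omega) = (-1) dx ∧ dy ∧ dw + (2*x) dx ∧ dy ∧ dz.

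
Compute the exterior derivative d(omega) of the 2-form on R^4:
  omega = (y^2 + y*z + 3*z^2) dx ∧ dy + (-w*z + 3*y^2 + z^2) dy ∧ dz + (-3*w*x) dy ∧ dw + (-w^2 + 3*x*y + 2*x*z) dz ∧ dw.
d(omega) = (y + 6*z) dx ∧ dy ∧ dz + (3*x - z) dy ∧ dz ∧ dw + (-3*w) dx ∧ dy ∧ dw + (3*y + 2*z) dx ∧ dz ∧ dw

For a 2-form omega = sum_{i<j} g_{ij} dx_i ∧ dx_j, the exterior derivative is
  d(omega) = sum_{i<j} d(g_{ij}) ∧ dx_i ∧ dx_j = sum_{i<j, k} (∂g_{ij}/∂x_k) dx_k ∧ dx_i ∧ dx_j.
Expand each term, using dx_k ∧ dx_i ∧ dx_j = sgn(permutation) dx_{(a)} ∧ dx_{(b)} ∧ dx_{(c)} with (a < b < c) sorted:
  d(y^2 + y*z + 3*z^2) includes (∂/∂z)(y^2 + y*z + 3*z^2) dz = (y + 6*z) dz, which multiplied by dx ∧ dy gives (y + 6*z) dx ∧ dy ∧ dz
  d(-w*z + 3*y^2 + z^2) includes (∂/∂w)(-w*z + 3*y^2 + z^2) dw = (-z) dw, which multiplied by dy ∧ dz gives (-z) dy ∧ dz ∧ dw
  d(-3*w*x) includes (∂/∂x)(-3*w*x) dx = (-3*w) dx, which multiplied by dy ∧ dw gives (-3*w) dx ∧ dy ∧ dw
  d(-w^2 + 3*x*y + 2*x*z) includes (∂/∂x)(-w^2 + 3*x*y + 2*x*z) dx = (3*y + 2*z) dx, which multiplied by dz ∧ dw gives (3*y + 2*z) dx ∧ dz ∧ dw
  d(-w^2 + 3*x*y + 2*x*z) includes (∂/∂y)(-w^2 + 3*x*y + 2*x*z) dy = (3*x) dy, which multiplied by dz ∧ dw gives (3*x) dy ∧ dz ∧ dw
Collecting like 3-forms: d(omega) = (y + 6*z) dx ∧ dy ∧ dz + (3*x - z) dy ∧ dz ∧ dw + (-3*w) dx ∧ dy ∧ dw + (3*y + 2*z) dx ∧ dz ∧ dw.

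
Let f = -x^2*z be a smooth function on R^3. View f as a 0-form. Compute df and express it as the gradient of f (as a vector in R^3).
df = (-2*x*z) dx + (0) dy + (-x^2) dz; grad f = (-2*x*z, 0, -x^2)

For a 0-form f, d f = (∂f/∂x) dx + (∂f/∂y) dy + (∂f/∂z) dz. The components of the vector representation are exactly the entries of grad f in Cartesian coordinates:
  ∂f/∂x = -2*x*z
  ∂f/∂y = 0
  ∂f/∂z = -x^2.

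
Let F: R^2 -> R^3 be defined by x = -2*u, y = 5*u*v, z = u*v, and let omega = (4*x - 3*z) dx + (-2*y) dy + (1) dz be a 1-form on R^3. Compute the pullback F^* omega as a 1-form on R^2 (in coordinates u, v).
F^* omega = (-50*u*v^2 + 6*u*v + 16*u + v) du + (u*(-50*u*v + 1)) dv

Using F^*(f dg) = (f ∘ F) d(g ∘ F), substitute each coordinate x_i by F_i(u, v) in f_i, and replace dx_i by d F_i = (∂F_i/∂u) du + (∂F_i/∂v) dv.
  For the x component: f_1(F) = u*(-3*v - 8); d F_1 = (-2) du + (0) dv
  For the y component: f_2(F) = -10*u*v; d F_2 = (5*v) du + (5*u) dv
  For the z component: f_3(F) = 1; d F_3 = (v) du + (u) dv
Combining and collecting du, dv coefficients:
  coeff of du: -50*u*v^2 + 6*u*v + 16*u + v
  coeff of dv: u*(-50*u*v + 1)
F^* omega = (-50*u*v^2 + 6*u*v + 16*u + v) du + (u*(-50*u*v + 1)) dv.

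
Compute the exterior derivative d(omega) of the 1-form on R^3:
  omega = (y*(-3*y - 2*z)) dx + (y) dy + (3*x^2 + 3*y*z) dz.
d(omega) = (6*y + 2*z) dx ∧ dy + (6*x + 2*y) dx ∧ dz + (3*z) dy ∧ dz

For a 1-form omega = sum_i f_i dx_i, the exterior derivative is
  d(omega) = sum_{i < j} (∂f_j/∂x_i - ∂f_i/∂x_j) dx_i ∧ dx_j.
  coefficient of dx ∧ dy: ∂f_2/∂x - ∂f_1/∂y = ∂(y)/∂x - ∂(y*(-3*y - 2*z))/∂y = 6*y + 2*z
  coefficient of dx ∧ dz: ∂f_3/∂x - ∂f_1/∂z = ∂(3*x^2 + 3*y*z)/∂x - ∂(y*(-3*y - 2*z))/∂z = 6*x + 2*y
  coefficient of dy ∧ dz: ∂f_3/∂y - ∂f_2/∂z = ∂(3*x^2 + 3*y*z)/∂y - ∂(y)/∂z = 3*z
Assembling: d(omega) = (6*y + 2*z) dx ∧ dy + (6*x + 2*y) dx ∧ dz + (3*z) dy ∧ dz.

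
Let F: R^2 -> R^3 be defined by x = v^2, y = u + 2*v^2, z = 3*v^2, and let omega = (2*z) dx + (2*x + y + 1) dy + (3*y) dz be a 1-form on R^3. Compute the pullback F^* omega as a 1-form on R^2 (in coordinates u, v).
F^* omega = (u + 4*v^2 + 1) du + (2*v*(11*u + 32*v^2 + 2)) dv

Using F^*(f dg) = (f ∘ F) d(g ∘ F), substitute each coordinate x_i by F_i(u, v) in f_i, and replace dx_i by d F_i = (∂F_i/∂u) du + (∂F_i/∂v) dv.
  For the x component: f_1(F) = 6*v^2; d F_1 = (0) du + (2*v) dv
  For the y component: f_2(F) = u + 4*v^2 + 1; d F_2 = (1) du + (4*v) dv
  For the z component: f_3(F) = 3*u + 6*v^2; d F_3 = (0) du + (6*v) dv
Combining and collecting du, dv coefficients:
  coeff of du: u + 4*v^2 + 1
  coeff of dv: 2*v*(11*u + 32*v^2 + 2)
F^* omega = (u + 4*v^2 + 1) du + (2*v*(11*u + 32*v^2 + 2)) dv.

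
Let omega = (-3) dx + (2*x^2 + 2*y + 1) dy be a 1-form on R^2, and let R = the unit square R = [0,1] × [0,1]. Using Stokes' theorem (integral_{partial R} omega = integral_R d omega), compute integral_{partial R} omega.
integral_(partial R) omega = 2

Stokes: integral_partial_R omega = integral_R d omega with d omega = (∂Q/∂x - ∂P/∂y) dx ∧ dy.
  ∂Q/∂x = 4*x
  ∂P/∂y = 0
  integrand = ∂Q/∂x - ∂P/∂y = 4*x.
Integrating over R: integral_0^1 integral_0^1 (4*x) dx dy = 2.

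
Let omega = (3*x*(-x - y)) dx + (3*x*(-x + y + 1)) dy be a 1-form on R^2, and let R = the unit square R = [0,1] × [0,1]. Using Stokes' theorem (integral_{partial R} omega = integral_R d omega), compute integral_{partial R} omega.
integral_(partial R) omega = 3

Stokes: integral_partial_R omega = integral_R d omega with d omega = (∂Q/∂x - ∂P/∂y) dx ∧ dy.
  ∂Q/∂x = -6*x + 3*y + 3
  ∂P/∂y = -3*x
  integrand = ∂Q/∂x - ∂P/∂y = -3*x + 3*y + 3.
Integrating over R: integral_0^1 integral_0^1 (-3*x + 3*y + 3) dx dy = 3.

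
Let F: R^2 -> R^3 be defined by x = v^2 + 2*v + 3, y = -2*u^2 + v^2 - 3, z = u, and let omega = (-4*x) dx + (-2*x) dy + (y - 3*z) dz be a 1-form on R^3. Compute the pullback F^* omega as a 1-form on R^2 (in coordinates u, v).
F^* omega = (-2*u^2 + 8*u*v^2 + 16*u*v + 21*u + v^2 - 3) du + (-12*v^3 - 32*v^2 - 52*v - 24) dv

Using F^*(f dg) = (f ∘ F) d(g ∘ F), substitute each coordinate x_i by F_i(u, v) in f_i, and replace dx_i by d F_i = (∂F_i/∂u) du + (∂F_i/∂v) dv.
  For the x component: f_1(F) = -4*v^2 - 8*v - 12; d F_1 = (0) du + (2*v + 2) dv
  For the y component: f_2(F) = -2*v^2 - 4*v - 6; d F_2 = (-4*u) du + (2*v) dv
  For the z component: f_3(F) = -2*u^2 - 3*u + v^2 - 3; d F_3 = (1) du + (0) dv
Combining and collecting du, dv coefficients:
  coeff of du: -2*u^2 + 8*u*v^2 + 16*u*v + 21*u + v^2 - 3
  coeff of dv: -12*v^3 - 32*v^2 - 52*v - 24
F^* omega = (-2*u^2 + 8*u*v^2 + 16*u*v + 21*u + v^2 - 3) du + (-12*v^3 - 32*v^2 - 52*v - 24) dv.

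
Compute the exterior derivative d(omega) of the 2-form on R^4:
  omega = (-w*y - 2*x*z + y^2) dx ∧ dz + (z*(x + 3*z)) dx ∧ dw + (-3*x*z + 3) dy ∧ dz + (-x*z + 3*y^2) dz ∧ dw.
d(omega) = (w - 2*y - 3*z) dx ∧ dy ∧ dz + (-x - y - 7*z) dx ∧ dz ∧ dw + (6*y) dy ∧ dz ∧ dw

For a 2-form omega = sum_{i<j} g_{ij} dx_i ∧ dx_j, the exterior derivative is
  d(omega) = sum_{i<j} d(g_{ij}) ∧ dx_i ∧ dx_j = sum_{i<j, k} (∂g_{ij}/∂x_k) dx_k ∧ dx_i ∧ dx_j.
Expand each term, using dx_k ∧ dx_i ∧ dx_j = sgn(permutation) dx_{(a)} ∧ dx_{(b)} ∧ dx_{(c)} with (a < b < c) sorted:
  d(-w*y - 2*x*z + y^2) includes (∂/∂y)(-w*y - 2*x*z + y^2) dy = (-w + 2*y) dy, which multiplied by dx ∧ dz gives (w - 2*y) dx ∧ dy ∧ dz
  d(-w*y - 2*x*z + y^2) includes (∂/∂w)(-w*y - 2*x*z + y^2) dw = (-y) dw, which multiplied by dx ∧ dz gives (-y) dx ∧ dz ∧ dw
  d(z*(x + 3*z)) includes (∂/∂z)(z*(x + 3*z)) dz = (x + 6*z) dz, which multiplied by dx ∧ dw gives (-x - 6*z) dx ∧ dz ∧ dw
  d(-3*x*z + 3) includes (∂/∂x)(-3*x*z + 3) dx = (-3*z) dx, which multiplied by dy ∧ dz gives (-3*z) dx ∧ dy ∧ dz
  d(-x*z + 3*y^2) includes (∂/∂x)(-x*z + 3*y^2) dx = (-z) dx, which multiplied by dz ∧ dw gives (-z) dx ∧ dz ∧ dw
  d(-x*z + 3*y^2) includes (∂/∂y)(-x*z + 3*y^2) dy = (6*y) dy, which multiplied by dz ∧ dw gives (6*y) dy ∧ dz ∧ dw
Collecting like 3-forms: d(omega) = (w - 2*y - 3*z) dx ∧ dy ∧ dz + (-x - y - 7*z) dx ∧ dz ∧ dw + (6*y) dy ∧ dz ∧ dw.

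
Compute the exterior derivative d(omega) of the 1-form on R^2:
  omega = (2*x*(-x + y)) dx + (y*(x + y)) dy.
d(omega) = (-2*x + y) dx ∧ dy

For a 1-form omega = sum_i f_i dx_i, the exterior derivative is
  d(omega) = sum_{i < j} (∂f_j/∂x_i - ∂f_i/∂x_j) dx_i ∧ dx_j.
  coefficient of dx ∧ dy: ∂f_2/∂x - ∂f_1/∂y = ∂(y*(x + y))/∂x - ∂(2*x*(-x + y))/∂y = -2*x + y
Assembling: d(omega) = (-2*x + y) dx ∧ dy.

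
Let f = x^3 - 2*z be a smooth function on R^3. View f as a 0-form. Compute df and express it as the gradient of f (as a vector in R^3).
df = (3*x^2) dx + (0) dy + (-2) dz; grad f = (3*x^2, 0, -2)

For a 0-form f, d f = (∂f/∂x) dx + (∂f/∂y) dy + (∂f/∂z) dz. The components of the vector representation are exactly the entries of grad f in Cartesian coordinates:
  ∂f/∂x = 3*x^2
  ∂f/∂y = 0
  ∂f/∂z = -2.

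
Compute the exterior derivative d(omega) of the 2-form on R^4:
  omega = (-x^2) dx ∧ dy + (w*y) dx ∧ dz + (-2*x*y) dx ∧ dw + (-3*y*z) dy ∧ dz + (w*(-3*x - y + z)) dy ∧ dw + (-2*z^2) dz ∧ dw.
d(omega) = (-w) dx ∧ dy ∧ dz + (y) dx ∧ dz ∧ dw + (-3*w + 2*x) dx ∧ dy ∧ dw + (-w) dy ∧ dz ∧ dw

For a 2-form omega = sum_{i<j} g_{ij} dx_i ∧ dx_j, the exterior derivative is
  d(omega) = sum_{i<j} d(g_{ij}) ∧ dx_i ∧ dx_j = sum_{i<j, k} (∂g_{ij}/∂x_k) dx_k ∧ dx_i ∧ dx_j.
Expand each term, using dx_k ∧ dx_i ∧ dx_j = sgn(permutation) dx_{(a)} ∧ dx_{(b)} ∧ dx_{(c)} with (a < b < c) sorted:
  d(w*y) includes (∂/∂y)(w*y) dy = (w) dy, which multiplied by dx ∧ dz gives (-w) dx ∧ dy ∧ dz
  d(w*y) includes (∂/∂w)(w*y) dw = (y) dw, which multiplied by dx ∧ dz gives (y) dx ∧ dz ∧ dw
  d(-2*x*y) includes (∂/∂y)(-2*x*y) dy = (-2*x) dy, which multiplied by dx ∧ dw gives (2*x) dx ∧ dy ∧ dw
  d(w*(-3*x - y + z)) includes (∂/∂x)(w*(-3*x - y + z)) dx = (-3*w) dx, which multiplied by dy ∧ dw gives (-3*w) dx ∧ dy ∧ dw
  d(w*(-3*x - y + z)) includes (∂/∂z)(w*(-3*x - y + z)) dz = (w) dz, which multiplied by dy ∧ dw gives (-w) dy ∧ dz ∧ dw
Collecting like 3-forms: d(omega) = (-w) dx ∧ dy ∧ dz + (y) dx ∧ dz ∧ dw + (-3*w + 2*x) dx ∧ dy ∧ dw + (-w) dy ∧ dz ∧ dw.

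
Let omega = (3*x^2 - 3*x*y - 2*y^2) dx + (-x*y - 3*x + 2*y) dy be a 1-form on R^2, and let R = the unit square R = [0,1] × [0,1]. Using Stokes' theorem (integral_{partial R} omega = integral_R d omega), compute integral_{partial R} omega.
integral_(partial R) omega = 0

Stokes: integral_partial_R omega = integral_R d omega with d omega = (∂Q/∂x - ∂P/∂y) dx ∧ dy.
  ∂Q/∂x = -y - 3
  ∂P/∂y = -3*x - 4*y
  integrand = ∂Q/∂x - ∂P/∂y = 3*x + 3*y - 3.
Integrating over R: integral_0^1 integral_0^1 (3*x + 3*y - 3) dx dy = 0.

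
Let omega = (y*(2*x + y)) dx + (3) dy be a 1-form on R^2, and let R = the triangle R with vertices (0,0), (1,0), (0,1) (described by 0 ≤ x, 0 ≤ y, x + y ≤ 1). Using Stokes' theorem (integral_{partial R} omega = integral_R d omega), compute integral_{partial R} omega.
integral_(partial R) omega = -2/3

Stokes: integral_partial_R omega = integral_R d omega with d omega = (∂Q/∂x - ∂P/∂y) dx ∧ dy.
  ∂Q/∂x = 0
  ∂P/∂y = 2*x + 2*y
  integrand = ∂Q/∂x - ∂P/∂y = -2*x - 2*y.
Integrating over R: integral_0^1 integral_0^{1-x} (-2*x - 2*y) dy dx = -2/3.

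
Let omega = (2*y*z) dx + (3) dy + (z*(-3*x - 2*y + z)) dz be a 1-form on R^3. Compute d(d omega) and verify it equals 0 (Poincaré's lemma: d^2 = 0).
d(d omega) = 0

Step 1: d omega = sum_{i<j} (∂f_j/∂x_i - ∂f_i/∂x_j) dx_i ∧ dx_j:
  coeff of dx ∧ dy: -2*z
  coeff of dx ∧ dz: -2*y - 3*z
  coeff of dy ∧ dz: -2*z
Step 2: Apply d again to each 2-form coefficient. The only possible 3-form in R^3 is dx ∧ dy ∧ dz, with coefficient
  ∂(coeff of dy∧dz)/∂x - ∂(coeff of dx∧dz)/∂y + ∂(coeff of dx∧dy)/∂z
  = ∂/∂x (-2*z) - ∂/∂y (-2*y - 3*z) + ∂/∂z (-2*z).
Each of these terms simplifies to sums of mixed partials that cancel in pairs. The result is 0 (by equality of mixed partials for smooth functions — Schwarz / Clairaut).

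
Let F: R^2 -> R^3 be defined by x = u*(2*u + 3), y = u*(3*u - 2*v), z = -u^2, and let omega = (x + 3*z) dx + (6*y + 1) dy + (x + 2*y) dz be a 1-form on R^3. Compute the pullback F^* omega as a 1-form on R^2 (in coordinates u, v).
F^* omega = (88*u^3 - 100*u^2*v + 3*u^2 + 24*u*v^2 + 15*u - 2*v) du + (2*u*(-18*u^2 + 12*u*v - 1)) dv

Using F^*(f dg) = (f ∘ F) d(g ∘ F), substitute each coordinate x_i by F_i(u, v) in f_i, and replace dx_i by d F_i = (∂F_i/∂u) du + (∂F_i/∂v) dv.
  For the x component: f_1(F) = u*(3 - u); d F_1 = (4*u + 3) du + (0) dv
  For the y component: f_2(F) = 18*u^2 - 12*u*v + 1; d F_2 = (6*u - 2*v) du + (-2*u) dv
  For the z component: f_3(F) = u*(8*u - 4*v + 3); d F_3 = (-2*u) du + (0) dv
Combining and collecting du, dv coefficients:
  coeff of du: 88*u^3 - 100*u^2*v + 3*u^2 + 24*u*v^2 + 15*u - 2*v
  coeff of dv: 2*u*(-18*u^2 + 12*u*v - 1)
F^* omega = (88*u^3 - 100*u^2*v + 3*u^2 + 24*u*v^2 + 15*u - 2*v) du + (2*u*(-18*u^2 + 12*u*v - 1)) dv.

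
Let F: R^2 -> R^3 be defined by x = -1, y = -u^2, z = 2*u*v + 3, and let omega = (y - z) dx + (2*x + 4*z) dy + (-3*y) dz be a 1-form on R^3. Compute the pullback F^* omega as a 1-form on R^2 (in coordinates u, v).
F^* omega = (10*u*(-u*v - 2)) du + (6*u^3) dv

Using F^*(f dg) = (f ∘ F) d(g ∘ F), substitute each coordinate x_i by F_i(u, v) in f_i, and replace dx_i by d F_i = (∂F_i/∂u) du + (∂F_i/∂v) dv.
  For the x component: f_1(F) = -u^2 - 2*u*v - 3; d F_1 = (0) du + (0) dv
  For the y component: f_2(F) = 8*u*v + 10; d F_2 = (-2*u) du + (0) dv
  For the z component: f_3(F) = 3*u^2; d F_3 = (2*v) du + (2*u) dv
Combining and collecting du, dv coefficients:
  coeff of du: 10*u*(-u*v - 2)
  coeff of dv: 6*u^3
F^* omega = (10*u*(-u*v - 2)) du + (6*u^3) dv.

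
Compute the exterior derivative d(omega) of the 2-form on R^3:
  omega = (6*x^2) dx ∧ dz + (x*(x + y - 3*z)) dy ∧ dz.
d(omega) = (2*x + y - 3*z) dx ∧ dy ∧ dz

For a 2-form omega = sum_{i<j} g_{ij} dx_i ∧ dx_j, the exterior derivative is
  d(omega) = sum_{i<j} d(g_{ij}) ∧ dx_i ∧ dx_j = sum_{i<j, k} (∂g_{ij}/∂x_k) dx_k ∧ dx_i ∧ dx_j.
Expand each term, using dx_k ∧ dx_i ∧ dx_j = sgn(permutation) dx_{(a)} ∧ dx_{(b)} ∧ dx_{(c)} with (a < b < c) sorted:
  d(x*(x + y - 3*z)) includes (∂/∂x)(x*(x + y - 3*z)) dx = (2*x + y - 3*z) dx, which multiplied by dy ∧ dz gives (2*x + y - 3*z) dx ∧ dy ∧ dz
Collecting like 3-forms: d(omega) = (2*x + y - 3*z) dx ∧ dy ∧ dz.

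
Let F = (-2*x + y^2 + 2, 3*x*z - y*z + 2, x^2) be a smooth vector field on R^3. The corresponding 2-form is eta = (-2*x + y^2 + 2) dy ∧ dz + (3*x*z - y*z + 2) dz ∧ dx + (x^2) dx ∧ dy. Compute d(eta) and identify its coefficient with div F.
d(eta) = (-z - 2) dx ∧ dy ∧ dz; div F = -z - 2

For a 2-form in R^3 of the form above, applying d gives a 3-form with coefficient ∂P/∂x + ∂Q/∂y + ∂R/∂z:
  ∂P/∂x = -2
  ∂Q/∂y = -z
  ∂R/∂z = 0
Sum = -z - 2, which is exactly div F.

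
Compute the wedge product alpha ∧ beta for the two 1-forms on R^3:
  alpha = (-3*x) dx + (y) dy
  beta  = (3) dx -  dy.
alpha ∧ beta = (3*x - 3*y) dx ∧ dy

Distribute the wedge, using dx_i ∧ dx_j = -dx_j ∧ dx_i and dx_i ∧ dx_i = 0. For each pair (i, j) with i < j, the coefficient of dx_i ∧ dx_j in alpha ∧ beta is (alpha_i * beta_j - alpha_j * beta_i). Collecting: alpha ∧ beta = (3*x - 3*y) dx ∧ dy.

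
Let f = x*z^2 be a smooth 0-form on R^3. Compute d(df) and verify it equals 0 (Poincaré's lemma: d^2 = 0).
d(df) = 0

Step 1: df = sum_i (∂f/∂x_i) dx_i = (z^2) dx + (0) dy + (2*x*z) dz.
Step 2: Apply d again. Using the 1-form formula, the coefficient of dx ∧ dy in d(df) is ∂^2 f/∂x ∂y - ∂^2 f/∂y ∂x = (0) - (0) = 0 (equality of mixed partials for smooth f).
Similarly for dx ∧ dz and dy ∧ dz — all coefficients vanish. So d(df) = 0.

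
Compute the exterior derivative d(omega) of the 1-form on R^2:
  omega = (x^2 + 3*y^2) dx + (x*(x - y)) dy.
d(omega) = (2*x - 7*y) dx ∧ dy

For a 1-form omega = sum_i f_i dx_i, the exterior derivative is
  d(omega) = sum_{i < j} (∂f_j/∂x_i - ∂f_i/∂x_j) dx_i ∧ dx_j.
  coefficient of dx ∧ dy: ∂f_2/∂x - ∂f_1/∂y = ∂(x*(x - y))/∂x - ∂(x^2 + 3*y^2)/∂y = 2*x - 7*y
Assembling: d(omega) = (2*x - 7*y) dx ∧ dy.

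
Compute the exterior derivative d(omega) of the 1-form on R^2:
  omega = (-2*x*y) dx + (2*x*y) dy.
d(omega) = (2*x + 2*y) dx ∧ dy

For a 1-form omega = sum_i f_i dx_i, the exterior derivative is
  d(omega) = sum_{i < j} (∂f_j/∂x_i - ∂f_i/∂x_j) dx_i ∧ dx_j.
  coefficient of dx ∧ dy: ∂f_2/∂x - ∂f_1/∂y = ∂(2*x*y)/∂x - ∂(-2*x*y)/∂y = 2*x + 2*y
Assembling: d(omega) = (2*x + 2*y) dx ∧ dy.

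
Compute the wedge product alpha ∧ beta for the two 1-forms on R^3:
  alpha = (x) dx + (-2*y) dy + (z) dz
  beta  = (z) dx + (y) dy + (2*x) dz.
alpha ∧ beta = (y*(x + 2*z)) dx ∧ dy + (2*x^2 - z^2) dx ∧ dz + (-y*(4*x + z)) dy ∧ dz

Distribute the wedge, using dx_i ∧ dx_j = -dx_j ∧ dx_i and dx_i ∧ dx_i = 0. For each pair (i, j) with i < j, the coefficient of dx_i ∧ dx_j in alpha ∧ beta is (alpha_i * beta_j - alpha_j * beta_i). Collecting: alpha ∧ beta = (y*(x + 2*z)) dx ∧ dy + (2*x^2 - z^2) dx ∧ dz + (-y*(4*x + z)) dy ∧ dz.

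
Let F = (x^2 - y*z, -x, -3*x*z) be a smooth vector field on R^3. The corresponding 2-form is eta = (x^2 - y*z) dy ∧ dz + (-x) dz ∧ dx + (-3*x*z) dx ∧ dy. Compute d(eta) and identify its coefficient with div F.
d(eta) = (-x) dx ∧ dy ∧ dz; div F = -x

For a 2-form in R^3 of the form above, applying d gives a 3-form with coefficient ∂P/∂x + ∂Q/∂y + ∂R/∂z:
  ∂P/∂x = 2*x
  ∂Q/∂y = 0
  ∂R/∂z = -3*x
Sum = -x, which is exactly div F.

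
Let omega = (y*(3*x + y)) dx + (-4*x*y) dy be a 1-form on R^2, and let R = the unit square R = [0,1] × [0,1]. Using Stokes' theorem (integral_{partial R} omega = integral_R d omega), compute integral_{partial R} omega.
integral_(partial R) omega = -9/2

Stokes: integral_partial_R omega = integral_R d omega with d omega = (∂Q/∂x - ∂P/∂y) dx ∧ dy.
  ∂Q/∂x = -4*y
  ∂P/∂y = 3*x + 2*y
  integrand = ∂Q/∂x - ∂P/∂y = -3*x - 6*y.
Integrating over R: integral_0^1 integral_0^1 (-3*x - 6*y) dx dy = -9/2.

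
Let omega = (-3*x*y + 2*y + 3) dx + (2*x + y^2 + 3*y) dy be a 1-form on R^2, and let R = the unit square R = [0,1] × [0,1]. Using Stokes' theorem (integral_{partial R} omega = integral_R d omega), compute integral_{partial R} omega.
integral_(partial R) omega = 3/2

Stokes: integral_partial_R omega = integral_R d omega with d omega = (∂Q/∂x - ∂P/∂y) dx ∧ dy.
  ∂Q/∂x = 2
  ∂P/∂y = 2 - 3*x
  integrand = ∂Q/∂x - ∂P/∂y = 3*x.
Integrating over R: integral_0^1 integral_0^1 (3*x) dx dy = 3/2.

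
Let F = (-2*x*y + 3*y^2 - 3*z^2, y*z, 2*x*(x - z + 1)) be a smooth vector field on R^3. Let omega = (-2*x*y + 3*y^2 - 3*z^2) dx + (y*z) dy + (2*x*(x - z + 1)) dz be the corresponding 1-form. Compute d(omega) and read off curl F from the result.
d(omega) = (-y) dy ∧ dz + (-4*x - 4*z - 2) dz ∧ dx + (2*x - 6*y) dx ∧ dy; curl F = (-y, -4*x - 4*z - 2, 2*x - 6*y)

d omega = sum_{i<j} (∂f_j/∂x_i - ∂f_i/∂x_j) dx_i ∧ dx_j. Under the identification (dy ∧ dz, dz ∧ dx, dx ∧ dy) ↔ (e_x, e_y, e_z), the coefficients are exactly the components of curl F. Compute:
  ∂R/∂y - ∂Q/∂z = (0) - (y) = -y
  ∂P/∂z - ∂R/∂x = (-6*z) - (4*x - 2*z + 2) = -4*x - 4*z - 2
  ∂Q/∂x - ∂P/∂y = (0) - (-2*x + 6*y) = 2*x - 6*y.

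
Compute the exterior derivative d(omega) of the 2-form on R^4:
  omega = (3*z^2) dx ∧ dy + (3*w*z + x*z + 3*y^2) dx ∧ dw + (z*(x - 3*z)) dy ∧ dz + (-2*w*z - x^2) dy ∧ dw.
d(omega) = (7*z) dx ∧ dy ∧ dz + (-2*x - 6*y) dx ∧ dy ∧ dw + (-3*w - x) dx ∧ dz ∧ dw + (2*w) dy ∧ dz ∧ dw

For a 2-form omega = sum_{i<j} g_{ij} dx_i ∧ dx_j, the exterior derivative is
  d(omega) = sum_{i<j} d(g_{ij}) ∧ dx_i ∧ dx_j = sum_{i<j, k} (∂g_{ij}/∂x_k) dx_k ∧ dx_i ∧ dx_j.
Expand each term, using dx_k ∧ dx_i ∧ dx_j = sgn(permutation) dx_{(a)} ∧ dx_{(b)} ∧ dx_{(c)} with (a < b < c) sorted:
  d(3*z^2) includes (∂/∂z)(3*z^2) dz = (6*z) dz, which multiplied by dx ∧ dy gives (6*z) dx ∧ dy ∧ dz
  d(3*w*z + x*z + 3*y^2) includes (∂/∂y)(3*w*z + x*z + 3*y^2) dy = (6*y) dy, which multiplied by dx ∧ dw gives (-6*y) dx ∧ dy ∧ dw
  d(3*w*z + x*z + 3*y^2) includes (∂/∂z)(3*w*z + x*z + 3*y^2) dz = (3*w + x) dz, which multiplied by dx ∧ dw gives (-3*w - x) dx ∧ dz ∧ dw
  d(z*(x - 3*z)) includes (∂/∂x)(z*(x - 3*z)) dx = (z) dx, which multiplied by dy ∧ dz gives (z) dx ∧ dy ∧ dz
  d(-2*w*z - x^2) includes (∂/∂x)(-2*w*z - x^2) dx = (-2*x) dx, which multiplied by dy ∧ dw gives (-2*x) dx ∧ dy ∧ dw
  d(-2*w*z - x^2) includes (∂/∂z)(-2*w*z - x^2) dz = (-2*w) dz, which multiplied by dy ∧ dw gives (2*w) dy ∧ dz ∧ dw
Collecting like 3-forms: d(omega) = (7*z) dx ∧ dy ∧ dz + (-2*x - 6*y) dx ∧ dy ∧ dw + (-3*w - x) dx ∧ dz ∧ dw + (2*w) dy ∧ dz ∧ dw.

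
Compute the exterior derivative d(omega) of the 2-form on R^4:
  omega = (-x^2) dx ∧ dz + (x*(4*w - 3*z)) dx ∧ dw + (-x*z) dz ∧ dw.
d(omega) = (3*x - z) dx ∧ dz ∧ dw

For a 2-form omega = sum_{i<j} g_{ij} dx_i ∧ dx_j, the exterior derivative is
  d(omega) = sum_{i<j} d(g_{ij}) ∧ dx_i ∧ dx_j = sum_{i<j, k} (∂g_{ij}/∂x_k) dx_k ∧ dx_i ∧ dx_j.
Expand each term, using dx_k ∧ dx_i ∧ dx_j = sgn(permutation) dx_{(a)} ∧ dx_{(b)} ∧ dx_{(c)} with (a < b < c) sorted:
  d(x*(4*w - 3*z)) includes (∂/∂z)(x*(4*w - 3*z)) dz = (-3*x) dz, which multiplied by dx ∧ dw gives (3*x) dx ∧ dz ∧ dw
  d(-x*z) includes (∂/∂x)(-x*z) dx = (-z) dx, which multiplied by dz ∧ dw gives (-z) dx ∧ dz ∧ dw
Collecting like 3-forms: d(omega) = (3*x - z) dx ∧ dz ∧ dw.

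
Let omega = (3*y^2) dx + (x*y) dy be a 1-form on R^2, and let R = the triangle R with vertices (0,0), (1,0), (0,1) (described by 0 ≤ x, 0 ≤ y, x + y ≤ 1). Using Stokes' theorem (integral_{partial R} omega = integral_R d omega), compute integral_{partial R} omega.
integral_(partial R) omega = -5/6

Stokes: integral_partial_R omega = integral_R d omega with d omega = (∂Q/∂x - ∂P/∂y) dx ∧ dy.
  ∂Q/∂x = y
  ∂P/∂y = 6*y
  integrand = ∂Q/∂x - ∂P/∂y = -5*y.
Integrating over R: integral_0^1 integral_0^{1-x} (-5*y) dy dx = -5/6.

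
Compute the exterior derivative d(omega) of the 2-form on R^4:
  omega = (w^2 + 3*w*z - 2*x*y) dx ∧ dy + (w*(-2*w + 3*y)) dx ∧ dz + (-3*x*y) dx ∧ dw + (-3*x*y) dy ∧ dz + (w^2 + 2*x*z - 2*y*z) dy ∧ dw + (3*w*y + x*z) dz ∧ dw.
d(omega) = (-3*y) dx ∧ dy ∧ dz + (2*w + 3*x + 5*z) dx ∧ dy ∧ dw + (-4*w + 3*y + z) dx ∧ dz ∧ dw + (3*w - 2*x + 2*y) dy ∧ dz ∧ dw

For a 2-form omega = sum_{i<j} g_{ij} dx_i ∧ dx_j, the exterior derivative is
  d(omega) = sum_{i<j} d(g_{ij}) ∧ dx_i ∧ dx_j = sum_{i<j, k} (∂g_{ij}/∂x_k) dx_k ∧ dx_i ∧ dx_j.
Expand each term, using dx_k ∧ dx_i ∧ dx_j = sgn(permutation) dx_{(a)} ∧ dx_{(b)} ∧ dx_{(c)} with (a < b < c) sorted:
  d(w^2 + 3*w*z - 2*x*y) includes (∂/∂z)(w^2 + 3*w*z - 2*x*y) dz = (3*w) dz, which multiplied by dx ∧ dy gives (3*w) dx ∧ dy ∧ dz
  d(w^2 + 3*w*z - 2*x*y) includes (∂/∂w)(w^2 + 3*w*z - 2*x*y) dw = (2*w + 3*z) dw, which multiplied by dx ∧ dy gives (2*w + 3*z) dx ∧ dy ∧ dw
  d(w*(-2*w + 3*y)) includes (∂/∂y)(w*(-2*w + 3*y)) dy = (3*w) dy, which multiplied by dx ∧ dz gives (-3*w) dx ∧ dy ∧ dz
  d(w*(-2*w + 3*y)) includes (∂/∂w)(w*(-2*w + 3*y)) dw = (-4*w + 3*y) dw, which multiplied by dx ∧ dz gives (-4*w + 3*y) dx ∧ dz ∧ dw
  d(-3*x*y) includes (∂/∂y)(-3*x*y) dy = (-3*x) dy, which multiplied by dx ∧ dw gives (3*x) dx ∧ dy ∧ dw
  d(-3*x*y) includes (∂/∂x)(-3*x*y) dx = (-3*y) dx, which multiplied by dy ∧ dz gives (-3*y) dx ∧ dy ∧ dz
  d(w^2 + 2*x*z - 2*y*z) includes (∂/∂x)(w^2 + 2*x*z - 2*y*z) dx = (2*z) dx, which multiplied by dy ∧ dw gives (2*z) dx ∧ dy ∧ dw
  d(w^2 + 2*x*z - 2*y*z) includes (∂/∂z)(w^2 + 2*x*z - 2*y*z) dz = (2*x - 2*y) dz, which multiplied by dy ∧ dw gives (-2*x + 2*y) dy ∧ dz ∧ dw
  d(3*w*y + x*z) includes (∂/∂x)(3*w*y + x*z) dx = (z) dx, which multiplied by dz ∧ dw gives (z) dx ∧ dz ∧ dw
  d(3*w*y + x*z) includes (∂/∂y)(3*w*y + x*z) dy = (3*w) dy, which multiplied by dz ∧ dw gives (3*w) dy ∧ dz ∧ dw
Collecting like 3-forms: d(omega) = (-3*y) dx ∧ dy ∧ dz + (2*w + 3*x + 5*z) dx ∧ dy ∧ dw + (-4*w + 3*y + z) dx ∧ dz ∧ dw + (3*w - 2*x + 2*y) dy ∧ dz ∧ dw.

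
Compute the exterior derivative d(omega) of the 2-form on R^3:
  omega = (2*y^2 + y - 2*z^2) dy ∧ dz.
d(omega) = 0

For a 2-form omega = sum_{i<j} g_{ij} dx_i ∧ dx_j, the exterior derivative is
  d(omega) = sum_{i<j} d(g_{ij}) ∧ dx_i ∧ dx_j = sum_{i<j, k} (∂g_{ij}/∂x_k) dx_k ∧ dx_i ∧ dx_j.
Expand each term, using dx_k ∧ dx_i ∧ dx_j = sgn(permutation) dx_{(a)} ∧ dx_{(b)} ∧ dx_{(c)} with (a < b < c) sorted:

Collecting like 3-forms: d(omega) = 0.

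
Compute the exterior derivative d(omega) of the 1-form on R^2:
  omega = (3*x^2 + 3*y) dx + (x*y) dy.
d(omega) = (y - 3) dx ∧ dy

For a 1-form omega = sum_i f_i dx_i, the exterior derivative is
  d(omega) = sum_{i < j} (∂f_j/∂x_i - ∂f_i/∂x_j) dx_i ∧ dx_j.
  coefficient of dx ∧ dy: ∂f_2/∂x - ∂f_1/∂y = ∂(x*y)/∂x - ∂(3*x^2 + 3*y)/∂y = y - 3
Assembling: d(omega) = (y - 3) dx ∧ dy.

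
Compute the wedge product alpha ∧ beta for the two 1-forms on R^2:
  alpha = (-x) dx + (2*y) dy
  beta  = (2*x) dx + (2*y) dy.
alpha ∧ beta = (-6*x*y) dx ∧ dy

Distribute the wedge, using dx_i ∧ dx_j = -dx_j ∧ dx_i and dx_i ∧ dx_i = 0. For each pair (i, j) with i < j, the coefficient of dx_i ∧ dx_j in alpha ∧ beta is (alpha_i * beta_j - alpha_j * beta_i). Collecting: alpha ∧ beta = (-6*x*y) dx ∧ dy.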